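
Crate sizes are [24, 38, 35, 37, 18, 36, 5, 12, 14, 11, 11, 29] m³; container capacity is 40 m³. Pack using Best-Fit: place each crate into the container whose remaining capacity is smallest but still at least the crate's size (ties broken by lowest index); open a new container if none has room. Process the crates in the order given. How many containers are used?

24 m³ → container 1 (remaining 16 m³)
38 m³ → container 2 (remaining 2 m³)
35 m³ → container 3 (remaining 5 m³)
37 m³ → container 4 (remaining 3 m³)
18 m³ → container 5 (remaining 22 m³)
36 m³ → container 6 (remaining 4 m³)
5 m³ → container 3 (remaining 0 m³)
12 m³ → container 1 (remaining 4 m³)
14 m³ → container 5 (remaining 8 m³)
11 m³ → container 7 (remaining 29 m³)
11 m³ → container 7 (remaining 18 m³)
29 m³ → container 8 (remaining 11 m³)

8 containers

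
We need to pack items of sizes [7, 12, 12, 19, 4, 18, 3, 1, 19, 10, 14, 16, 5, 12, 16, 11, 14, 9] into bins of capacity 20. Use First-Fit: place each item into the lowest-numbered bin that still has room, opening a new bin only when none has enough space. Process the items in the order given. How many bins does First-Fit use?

12

7 → bin 1 (remaining 13)
12 → bin 1 (remaining 1)
12 → bin 2 (remaining 8)
19 → bin 3 (remaining 1)
4 → bin 2 (remaining 4)
18 → bin 4 (remaining 2)
3 → bin 2 (remaining 1)
1 → bin 1 (remaining 0)
19 → bin 5 (remaining 1)
10 → bin 6 (remaining 10)
14 → bin 7 (remaining 6)
16 → bin 8 (remaining 4)
5 → bin 6 (remaining 5)
12 → bin 9 (remaining 8)
16 → bin 10 (remaining 4)
11 → bin 11 (remaining 9)
14 → bin 12 (remaining 6)
9 → bin 11 (remaining 0)
Final bins: [7,12,1] [12,4,3] [19] [18] [19] [10,5] [14] [16] [12] [16] [11,9] [14].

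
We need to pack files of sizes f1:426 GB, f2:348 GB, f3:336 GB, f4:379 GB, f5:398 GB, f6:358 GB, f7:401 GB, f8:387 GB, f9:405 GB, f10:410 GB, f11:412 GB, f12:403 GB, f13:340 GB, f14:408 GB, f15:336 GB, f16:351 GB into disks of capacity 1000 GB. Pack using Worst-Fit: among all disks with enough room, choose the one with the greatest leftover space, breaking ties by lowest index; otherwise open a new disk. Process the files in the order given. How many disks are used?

8

disk 1: place f1 (426 GB), 574 GB left
disk 1: place f2 (348 GB), 226 GB left
disk 2: place f3 (336 GB), 664 GB left
disk 2: place f4 (379 GB), 285 GB left
disk 3: place f5 (398 GB), 602 GB left
disk 3: place f6 (358 GB), 244 GB left
disk 4: place f7 (401 GB), 599 GB left
disk 4: place f8 (387 GB), 212 GB left
disk 5: place f9 (405 GB), 595 GB left
disk 5: place f10 (410 GB), 185 GB left
disk 6: place f11 (412 GB), 588 GB left
disk 6: place f12 (403 GB), 185 GB left
disk 7: place f13 (340 GB), 660 GB left
disk 7: place f14 (408 GB), 252 GB left
disk 8: place f15 (336 GB), 664 GB left
disk 8: place f16 (351 GB), 313 GB left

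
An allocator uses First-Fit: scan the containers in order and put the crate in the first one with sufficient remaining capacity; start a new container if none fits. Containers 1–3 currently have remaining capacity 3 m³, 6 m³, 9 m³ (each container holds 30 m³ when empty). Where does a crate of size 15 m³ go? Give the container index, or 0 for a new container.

No container has ≥ 15 m³ free, so a new container is opened.

0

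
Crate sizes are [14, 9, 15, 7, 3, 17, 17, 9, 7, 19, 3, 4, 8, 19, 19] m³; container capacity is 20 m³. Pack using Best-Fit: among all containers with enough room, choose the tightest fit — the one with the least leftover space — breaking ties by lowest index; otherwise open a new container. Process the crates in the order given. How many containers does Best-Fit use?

container 1: place 14 m³, 6 m³ left
container 2: place 9 m³, 11 m³ left
container 3: place 15 m³, 5 m³ left
container 2: place 7 m³, 4 m³ left
container 2: place 3 m³, 1 m³ left
container 4: place 17 m³, 3 m³ left
container 5: place 17 m³, 3 m³ left
container 6: place 9 m³, 11 m³ left
container 6: place 7 m³, 4 m³ left
container 7: place 19 m³, 1 m³ left
container 4: place 3 m³, 0 m³ left
container 6: place 4 m³, 0 m³ left
container 8: place 8 m³, 12 m³ left
container 9: place 19 m³, 1 m³ left
container 10: place 19 m³, 1 m³ left

10 containers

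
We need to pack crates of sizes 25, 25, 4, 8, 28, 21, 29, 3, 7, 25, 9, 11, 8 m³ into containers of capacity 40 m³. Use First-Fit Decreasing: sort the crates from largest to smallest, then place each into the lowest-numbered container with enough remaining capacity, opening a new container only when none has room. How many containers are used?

6 containers

Sorted descending: 29, 28, 25, 25, 25, 21, 11, 9, 8, 8, 7, 4, 3.
29 m³ → container 1 (remaining 11 m³)
28 m³ → container 2 (remaining 12 m³)
25 m³ → container 3 (remaining 15 m³)
25 m³ → container 4 (remaining 15 m³)
25 m³ → container 5 (remaining 15 m³)
21 m³ → container 6 (remaining 19 m³)
11 m³ → container 1 (remaining 0 m³)
9 m³ → container 2 (remaining 3 m³)
8 m³ → container 3 (remaining 7 m³)
8 m³ → container 4 (remaining 7 m³)
7 m³ → container 3 (remaining 0 m³)
4 m³ → container 4 (remaining 3 m³)
3 m³ → container 2 (remaining 0 m³)
Final containers: [29,11] [28,9,3] [25,8,7] [25,8,4] [25] [21].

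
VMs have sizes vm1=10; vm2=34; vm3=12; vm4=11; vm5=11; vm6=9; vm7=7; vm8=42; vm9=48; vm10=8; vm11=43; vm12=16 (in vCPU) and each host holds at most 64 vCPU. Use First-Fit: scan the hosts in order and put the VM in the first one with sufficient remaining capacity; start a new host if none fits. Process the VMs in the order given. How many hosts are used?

5 hosts

vm1 (10 vCPU) → host 1 (remaining 54 vCPU)
vm2 (34 vCPU) → host 1 (remaining 20 vCPU)
vm3 (12 vCPU) → host 1 (remaining 8 vCPU)
vm4 (11 vCPU) → host 2 (remaining 53 vCPU)
vm5 (11 vCPU) → host 2 (remaining 42 vCPU)
vm6 (9 vCPU) → host 2 (remaining 33 vCPU)
vm7 (7 vCPU) → host 1 (remaining 1 vCPU)
vm8 (42 vCPU) → host 3 (remaining 22 vCPU)
vm9 (48 vCPU) → host 4 (remaining 16 vCPU)
vm10 (8 vCPU) → host 2 (remaining 25 vCPU)
vm11 (43 vCPU) → host 5 (remaining 21 vCPU)
vm12 (16 vCPU) → host 2 (remaining 9 vCPU)
Final hosts: [10,34,12,7] [11,11,9,8,16] [42] [48] [43].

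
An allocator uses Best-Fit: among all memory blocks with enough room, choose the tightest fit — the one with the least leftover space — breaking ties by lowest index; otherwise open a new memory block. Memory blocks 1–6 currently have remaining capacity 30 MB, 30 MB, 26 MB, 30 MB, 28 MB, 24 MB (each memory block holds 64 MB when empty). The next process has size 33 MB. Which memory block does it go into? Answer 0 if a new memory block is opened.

No memory block has ≥ 33 MB free, so a new memory block is opened.

0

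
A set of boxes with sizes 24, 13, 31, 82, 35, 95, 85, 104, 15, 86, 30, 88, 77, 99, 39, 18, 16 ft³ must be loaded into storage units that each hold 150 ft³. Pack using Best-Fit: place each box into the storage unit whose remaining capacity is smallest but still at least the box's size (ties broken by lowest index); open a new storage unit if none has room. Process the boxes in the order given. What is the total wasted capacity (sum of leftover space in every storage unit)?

storage unit 1: place 24 ft³, 126 ft³ left
storage unit 1: place 13 ft³, 113 ft³ left
storage unit 1: place 31 ft³, 82 ft³ left
storage unit 1: place 82 ft³, 0 ft³ left
storage unit 2: place 35 ft³, 115 ft³ left
storage unit 2: place 95 ft³, 20 ft³ left
storage unit 3: place 85 ft³, 65 ft³ left
storage unit 4: place 104 ft³, 46 ft³ left
storage unit 2: place 15 ft³, 5 ft³ left
storage unit 5: place 86 ft³, 64 ft³ left
storage unit 4: place 30 ft³, 16 ft³ left
storage unit 6: place 88 ft³, 62 ft³ left
storage unit 7: place 77 ft³, 73 ft³ left
storage unit 8: place 99 ft³, 51 ft³ left
storage unit 8: place 39 ft³, 12 ft³ left
storage unit 6: place 18 ft³, 44 ft³ left
storage unit 4: place 16 ft³, 0 ft³ left
8 storage units × 150 ft³ = 1200 ft³; used 937 ft³; unused 263 ft³.

263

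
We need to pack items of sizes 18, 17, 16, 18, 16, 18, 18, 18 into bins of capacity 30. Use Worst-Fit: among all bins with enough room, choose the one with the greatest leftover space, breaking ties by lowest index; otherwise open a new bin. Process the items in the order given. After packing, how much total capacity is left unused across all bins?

101

18 → bin 1 (remaining 12)
17 → bin 2 (remaining 13)
16 → bin 3 (remaining 14)
18 → bin 4 (remaining 12)
16 → bin 5 (remaining 14)
18 → bin 6 (remaining 12)
18 → bin 7 (remaining 12)
18 → bin 8 (remaining 12)
8 bins × 30 = 240; used 139; unused 101.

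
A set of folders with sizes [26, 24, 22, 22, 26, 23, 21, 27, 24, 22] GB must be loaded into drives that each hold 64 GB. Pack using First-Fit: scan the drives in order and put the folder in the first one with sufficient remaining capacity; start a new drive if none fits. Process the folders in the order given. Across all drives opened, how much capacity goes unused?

Put 26 GB in drive 1; 38 GB remain.
Put 24 GB in drive 1; 14 GB remain.
Put 22 GB in drive 2; 42 GB remain.
Put 22 GB in drive 2; 20 GB remain.
Put 26 GB in drive 3; 38 GB remain.
Put 23 GB in drive 3; 15 GB remain.
Put 21 GB in drive 4; 43 GB remain.
Put 27 GB in drive 4; 16 GB remain.
Put 24 GB in drive 5; 40 GB remain.
Put 22 GB in drive 5; 18 GB remain.
5 drives × 64 GB = 320 GB; used 237 GB; unused 83 GB.

83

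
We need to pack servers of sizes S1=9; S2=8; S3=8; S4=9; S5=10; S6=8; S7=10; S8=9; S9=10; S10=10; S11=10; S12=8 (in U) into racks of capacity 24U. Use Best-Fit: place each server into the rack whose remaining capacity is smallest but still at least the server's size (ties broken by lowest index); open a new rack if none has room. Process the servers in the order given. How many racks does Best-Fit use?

S1 (9U) → rack 1 (remaining 15U)
S2 (8U) → rack 1 (remaining 7U)
S3 (8U) → rack 2 (remaining 16U)
S4 (9U) → rack 2 (remaining 7U)
S5 (10U) → rack 3 (remaining 14U)
S6 (8U) → rack 3 (remaining 6U)
S7 (10U) → rack 4 (remaining 14U)
S8 (9U) → rack 4 (remaining 5U)
S9 (10U) → rack 5 (remaining 14U)
S10 (10U) → rack 5 (remaining 4U)
S11 (10U) → rack 6 (remaining 14U)
S12 (8U) → rack 6 (remaining 6U)
Final racks: [9,8] [8,9] [10,8] [10,9] [10,10] [10,8].

6 racks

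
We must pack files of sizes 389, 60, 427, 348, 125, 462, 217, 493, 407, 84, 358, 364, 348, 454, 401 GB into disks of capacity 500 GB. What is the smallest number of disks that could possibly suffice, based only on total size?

10

Total size = 389 + 60 + 427 + 348 + 125 + 462 + 217 + 493 + 407 + 84 + 358 + 364 + 348 + 454 + 401 = 4937 GB.
⌈4937 / 500⌉ = 10.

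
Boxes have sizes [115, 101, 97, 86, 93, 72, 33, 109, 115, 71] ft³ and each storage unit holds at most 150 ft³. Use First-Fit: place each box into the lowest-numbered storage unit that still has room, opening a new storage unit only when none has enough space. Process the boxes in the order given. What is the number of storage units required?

8 storage units

Put 115 ft³ in storage unit 1; 35 ft³ remain.
Put 101 ft³ in storage unit 2; 49 ft³ remain.
Put 97 ft³ in storage unit 3; 53 ft³ remain.
Put 86 ft³ in storage unit 4; 64 ft³ remain.
Put 93 ft³ in storage unit 5; 57 ft³ remain.
Put 72 ft³ in storage unit 6; 78 ft³ remain.
Put 33 ft³ in storage unit 1; 2 ft³ remain.
Put 109 ft³ in storage unit 7; 41 ft³ remain.
Put 115 ft³ in storage unit 8; 35 ft³ remain.
Put 71 ft³ in storage unit 6; 7 ft³ remain.
Final storage units: [115,33] [101] [97] [86] [93] [72,71] [109] [115].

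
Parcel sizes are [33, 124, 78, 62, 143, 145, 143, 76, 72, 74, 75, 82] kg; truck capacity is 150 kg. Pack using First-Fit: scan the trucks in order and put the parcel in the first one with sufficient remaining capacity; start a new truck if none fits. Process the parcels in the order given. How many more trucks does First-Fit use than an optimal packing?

1

First-Fit: [33,78] [124] [62,76] [143] [145] [143] [72,74] [75] [82] → 9 trucks.
Total size 1107 kg; any packing needs at least ⌈1107/150⌉ = 8 trucks.
An optimal packing achieves that bound: [145] [143] [143] [124] [82,62] [78,72] [76,74] [75,33] → 8 trucks.
Excess: 9 − 8 = 1.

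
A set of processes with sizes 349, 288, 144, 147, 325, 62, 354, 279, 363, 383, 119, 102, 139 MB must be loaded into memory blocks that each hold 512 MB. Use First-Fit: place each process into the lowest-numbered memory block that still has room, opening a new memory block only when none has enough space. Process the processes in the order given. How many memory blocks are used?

349 MB → memory block 1 (remaining 163 MB)
288 MB → memory block 2 (remaining 224 MB)
144 MB → memory block 1 (remaining 19 MB)
147 MB → memory block 2 (remaining 77 MB)
325 MB → memory block 3 (remaining 187 MB)
62 MB → memory block 2 (remaining 15 MB)
354 MB → memory block 4 (remaining 158 MB)
279 MB → memory block 5 (remaining 233 MB)
363 MB → memory block 6 (remaining 149 MB)
383 MB → memory block 7 (remaining 129 MB)
119 MB → memory block 3 (remaining 68 MB)
102 MB → memory block 4 (remaining 56 MB)
139 MB → memory block 5 (remaining 94 MB)

7 memory blocks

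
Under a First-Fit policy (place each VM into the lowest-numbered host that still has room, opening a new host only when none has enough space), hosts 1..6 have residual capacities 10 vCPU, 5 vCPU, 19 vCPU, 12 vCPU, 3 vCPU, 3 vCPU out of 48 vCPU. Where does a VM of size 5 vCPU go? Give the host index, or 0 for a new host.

1

Hosts with room: host 1 (10 vCPU), host 2 (5 vCPU), host 3 (19 vCPU), host 4 (12 vCPU).
The first with room is host 1.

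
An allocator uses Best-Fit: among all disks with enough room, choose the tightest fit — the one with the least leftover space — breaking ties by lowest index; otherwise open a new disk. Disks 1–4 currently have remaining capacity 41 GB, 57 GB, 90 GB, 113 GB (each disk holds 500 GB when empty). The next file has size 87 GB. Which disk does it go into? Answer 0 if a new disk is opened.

Disks with room: disk 3 (90 GB), disk 4 (113 GB).
Tightest fit is disk 3 with 90 GB free.

3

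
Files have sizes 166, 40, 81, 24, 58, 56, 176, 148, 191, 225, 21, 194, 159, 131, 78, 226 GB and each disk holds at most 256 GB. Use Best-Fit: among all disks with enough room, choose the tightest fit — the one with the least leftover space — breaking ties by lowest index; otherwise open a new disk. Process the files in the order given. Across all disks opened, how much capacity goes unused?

Put 166 GB in disk 1; 90 GB remain.
Put 40 GB in disk 1; 50 GB remain.
Put 81 GB in disk 2; 175 GB remain.
Put 24 GB in disk 1; 26 GB remain.
Put 58 GB in disk 2; 117 GB remain.
Put 56 GB in disk 2; 61 GB remain.
Put 176 GB in disk 3; 80 GB remain.
Put 148 GB in disk 4; 108 GB remain.
Put 191 GB in disk 5; 65 GB remain.
Put 225 GB in disk 6; 31 GB remain.
Put 21 GB in disk 1; 5 GB remain.
Put 194 GB in disk 7; 62 GB remain.
Put 159 GB in disk 8; 97 GB remain.
Put 131 GB in disk 9; 125 GB remain.
Put 78 GB in disk 3; 2 GB remain.
Put 226 GB in disk 10; 30 GB remain.
10 disks × 256 GB = 2560 GB; used 1974 GB; unused 586 GB.

586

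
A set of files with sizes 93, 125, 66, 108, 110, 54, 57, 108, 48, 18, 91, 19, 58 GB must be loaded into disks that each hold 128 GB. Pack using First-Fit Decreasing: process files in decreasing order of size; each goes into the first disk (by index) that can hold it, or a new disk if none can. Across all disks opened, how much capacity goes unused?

Sorted descending: 125, 110, 108, 108, 93, 91, 66, 58, 57, 54, 48, 19, 18.
125 GB → disk 1 (remaining 3 GB)
110 GB → disk 2 (remaining 18 GB)
108 GB → disk 3 (remaining 20 GB)
108 GB → disk 4 (remaining 20 GB)
93 GB → disk 5 (remaining 35 GB)
91 GB → disk 6 (remaining 37 GB)
66 GB → disk 7 (remaining 62 GB)
58 GB → disk 7 (remaining 4 GB)
57 GB → disk 8 (remaining 71 GB)
54 GB → disk 8 (remaining 17 GB)
48 GB → disk 9 (remaining 80 GB)
19 GB → disk 3 (remaining 1 GB)
18 GB → disk 2 (remaining 0 GB)
9 disks × 128 GB = 1152 GB; used 955 GB; unused 197 GB.

197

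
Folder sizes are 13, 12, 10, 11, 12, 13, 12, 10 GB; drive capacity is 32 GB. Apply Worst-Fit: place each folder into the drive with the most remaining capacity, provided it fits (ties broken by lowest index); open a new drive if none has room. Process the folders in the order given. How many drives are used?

4

13 GB → drive 1 (remaining 19 GB)
12 GB → drive 1 (remaining 7 GB)
10 GB → drive 2 (remaining 22 GB)
11 GB → drive 2 (remaining 11 GB)
12 GB → drive 3 (remaining 20 GB)
13 GB → drive 3 (remaining 7 GB)
12 GB → drive 4 (remaining 20 GB)
10 GB → drive 4 (remaining 10 GB)
Final drives: [13,12] [10,11] [12,13] [12,10].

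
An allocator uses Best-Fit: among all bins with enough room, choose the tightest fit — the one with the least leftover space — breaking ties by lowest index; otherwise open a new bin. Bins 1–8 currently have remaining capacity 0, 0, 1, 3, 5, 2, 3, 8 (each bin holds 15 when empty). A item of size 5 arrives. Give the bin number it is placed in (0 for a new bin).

5

Bins with room: bin 5 (5), bin 8 (8).
Tightest fit is bin 5 with 5 free.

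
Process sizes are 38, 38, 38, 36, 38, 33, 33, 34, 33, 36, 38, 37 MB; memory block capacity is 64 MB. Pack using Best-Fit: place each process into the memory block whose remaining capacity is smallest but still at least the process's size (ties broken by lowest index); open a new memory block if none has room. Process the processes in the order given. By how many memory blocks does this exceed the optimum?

0

Best-Fit: [38] [38] [38] [36] [38] [33] [33] [34] [33] [36] [38] [37] → 12 memory blocks.
12 processes exceed 32 MB (half the capacity), and no two of those can share a memory block, so at least 12 memory blocks are needed.
So 12 is already optimal.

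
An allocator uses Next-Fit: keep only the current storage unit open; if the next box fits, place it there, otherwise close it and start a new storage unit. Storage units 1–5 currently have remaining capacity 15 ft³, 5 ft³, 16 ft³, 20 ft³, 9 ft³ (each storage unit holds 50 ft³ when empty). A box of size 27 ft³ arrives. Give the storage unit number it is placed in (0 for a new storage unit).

0

Next-Fit only looks at storage unit 5, which has 9 ft³ free.
27 ft³ does not fit, so a new storage unit is opened.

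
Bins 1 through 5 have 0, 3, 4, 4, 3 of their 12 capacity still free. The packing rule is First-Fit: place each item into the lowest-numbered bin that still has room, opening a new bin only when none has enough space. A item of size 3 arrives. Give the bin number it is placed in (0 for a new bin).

2

Bins with room: bin 2 (3), bin 3 (4), bin 4 (4), bin 5 (3).
The first with room is bin 2.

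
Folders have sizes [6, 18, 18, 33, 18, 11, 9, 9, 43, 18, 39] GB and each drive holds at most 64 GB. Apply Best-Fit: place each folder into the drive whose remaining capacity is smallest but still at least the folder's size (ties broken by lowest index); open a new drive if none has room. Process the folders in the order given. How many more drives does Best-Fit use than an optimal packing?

Best-Fit: [6,18,18,18] [33,11,9,9] [43,18] [39] → 4 drives.
Total size 222 GB; any packing needs at least ⌈222/64⌉ = 4 drives.
So 4 is already optimal.

0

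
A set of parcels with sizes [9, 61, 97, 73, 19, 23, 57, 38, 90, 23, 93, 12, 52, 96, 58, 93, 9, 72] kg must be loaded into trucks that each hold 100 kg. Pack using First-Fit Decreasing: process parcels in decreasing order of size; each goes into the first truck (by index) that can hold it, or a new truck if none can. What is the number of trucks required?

11 trucks

Sorted descending: 97, 96, 93, 93, 90, 73, 72, 61, 58, 57, 52, 38, 23, 23, 19, 12, 9, 9.
97 kg → truck 1 (remaining 3 kg)
96 kg → truck 2 (remaining 4 kg)
93 kg → truck 3 (remaining 7 kg)
93 kg → truck 4 (remaining 7 kg)
90 kg → truck 5 (remaining 10 kg)
73 kg → truck 6 (remaining 27 kg)
72 kg → truck 7 (remaining 28 kg)
61 kg → truck 8 (remaining 39 kg)
58 kg → truck 9 (remaining 42 kg)
57 kg → truck 10 (remaining 43 kg)
52 kg → truck 11 (remaining 48 kg)
38 kg → truck 8 (remaining 1 kg)
23 kg → truck 6 (remaining 4 kg)
23 kg → truck 7 (remaining 5 kg)
19 kg → truck 9 (remaining 23 kg)
12 kg → truck 9 (remaining 11 kg)
9 kg → truck 5 (remaining 1 kg)
9 kg → truck 9 (remaining 2 kg)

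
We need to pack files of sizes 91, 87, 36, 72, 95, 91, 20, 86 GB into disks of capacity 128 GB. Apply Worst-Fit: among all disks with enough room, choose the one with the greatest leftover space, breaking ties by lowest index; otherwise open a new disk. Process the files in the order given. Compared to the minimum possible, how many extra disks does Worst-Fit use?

0

Worst-Fit: [91] [87,36] [72,20] [95] [91] [86] → 6 disks.
6 files exceed 64 GB (half the capacity), and no two of those can share a disk, so at least 6 disks are needed.
So 6 is already optimal.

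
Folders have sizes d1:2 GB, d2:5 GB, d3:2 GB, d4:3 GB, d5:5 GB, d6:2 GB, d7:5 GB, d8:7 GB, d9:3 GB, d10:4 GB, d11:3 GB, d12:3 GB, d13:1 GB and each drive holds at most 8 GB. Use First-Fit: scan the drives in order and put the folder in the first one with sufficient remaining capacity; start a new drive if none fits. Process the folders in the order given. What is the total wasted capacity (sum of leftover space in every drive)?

3

Put d1 (2 GB) in drive 1; 6 GB remain.
Put d2 (5 GB) in drive 1; 1 GB remain.
Put d3 (2 GB) in drive 2; 6 GB remain.
Put d4 (3 GB) in drive 2; 3 GB remain.
Put d5 (5 GB) in drive 3; 3 GB remain.
Put d6 (2 GB) in drive 2; 1 GB remain.
Put d7 (5 GB) in drive 4; 3 GB remain.
Put d8 (7 GB) in drive 5; 1 GB remain.
Put d9 (3 GB) in drive 3; 0 GB remain.
Put d10 (4 GB) in drive 6; 4 GB remain.
Put d11 (3 GB) in drive 4; 0 GB remain.
Put d12 (3 GB) in drive 6; 1 GB remain.
Put d13 (1 GB) in drive 1; 0 GB remain.
6 drives × 8 GB = 48 GB; used 45 GB; unused 3 GB.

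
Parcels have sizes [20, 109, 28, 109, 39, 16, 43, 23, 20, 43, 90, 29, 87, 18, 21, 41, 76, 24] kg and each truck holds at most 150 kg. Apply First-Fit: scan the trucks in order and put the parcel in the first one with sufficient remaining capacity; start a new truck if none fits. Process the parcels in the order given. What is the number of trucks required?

6

Put 20 kg in truck 1; 130 kg remain.
Put 109 kg in truck 1; 21 kg remain.
Put 28 kg in truck 2; 122 kg remain.
Put 109 kg in truck 2; 13 kg remain.
Put 39 kg in truck 3; 111 kg remain.
Put 16 kg in truck 1; 5 kg remain.
Put 43 kg in truck 3; 68 kg remain.
Put 23 kg in truck 3; 45 kg remain.
Put 20 kg in truck 3; 25 kg remain.
Put 43 kg in truck 4; 107 kg remain.
Put 90 kg in truck 4; 17 kg remain.
Put 29 kg in truck 5; 121 kg remain.
Put 87 kg in truck 5; 34 kg remain.
Put 18 kg in truck 3; 7 kg remain.
Put 21 kg in truck 5; 13 kg remain.
Put 41 kg in truck 6; 109 kg remain.
Put 76 kg in truck 6; 33 kg remain.
Put 24 kg in truck 6; 9 kg remain.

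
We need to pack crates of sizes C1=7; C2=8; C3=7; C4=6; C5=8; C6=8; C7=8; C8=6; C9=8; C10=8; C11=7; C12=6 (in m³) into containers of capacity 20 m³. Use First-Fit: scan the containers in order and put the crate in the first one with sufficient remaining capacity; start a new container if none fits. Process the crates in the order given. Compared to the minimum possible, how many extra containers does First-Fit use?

1

First-Fit: [7,8] [7,6,6] [8,8] [8,8] [8,7] [6] → 6 containers.
Total size 87 m³; any packing needs at least ⌈87/20⌉ = 5 containers.
An optimal packing achieves that bound: [8,8] [8,8] [8,8] [7,7,6] [7,6,6] → 5 containers.
Excess: 6 − 5 = 1.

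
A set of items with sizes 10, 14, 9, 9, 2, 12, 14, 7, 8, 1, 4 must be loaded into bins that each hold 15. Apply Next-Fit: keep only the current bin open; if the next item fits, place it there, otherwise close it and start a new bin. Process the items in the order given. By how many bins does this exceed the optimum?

Next-Fit: [10] [14] [9] [9,2] [12] [14] [7,8] [1,4] → 8 bins.
7 items exceed 7.5 (half the capacity), and no two of those can share a bin, so at least 7 bins are needed.
An optimal packing achieves that bound: [14,1] [14] [12,2] [10,4] [9] [9] [8,7] → 7 bins.
Excess: 8 − 7 = 1.

1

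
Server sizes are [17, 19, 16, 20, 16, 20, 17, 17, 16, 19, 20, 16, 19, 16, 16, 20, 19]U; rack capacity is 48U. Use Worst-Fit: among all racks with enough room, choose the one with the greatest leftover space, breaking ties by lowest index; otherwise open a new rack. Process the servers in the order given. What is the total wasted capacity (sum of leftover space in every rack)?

129

rack 1: place 17U, 31U left
rack 1: place 19U, 12U left
rack 2: place 16U, 32U left
rack 2: place 20U, 12U left
rack 3: place 16U, 32U left
rack 3: place 20U, 12U left
rack 4: place 17U, 31U left
rack 4: place 17U, 14U left
rack 5: place 16U, 32U left
rack 5: place 19U, 13U left
rack 6: place 20U, 28U left
rack 6: place 16U, 12U left
rack 7: place 19U, 29U left
rack 7: place 16U, 13U left
rack 8: place 16U, 32U left
rack 8: place 20U, 12U left
rack 9: place 19U, 29U left
9 racks × 48U = 432U; used 303U; unused 129U.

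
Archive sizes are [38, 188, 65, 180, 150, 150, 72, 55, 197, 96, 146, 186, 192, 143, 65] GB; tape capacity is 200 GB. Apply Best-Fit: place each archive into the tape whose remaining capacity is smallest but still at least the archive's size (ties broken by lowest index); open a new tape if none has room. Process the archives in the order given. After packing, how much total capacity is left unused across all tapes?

Put 38 GB in tape 1; 162 GB remain.
Put 188 GB in tape 2; 12 GB remain.
Put 65 GB in tape 1; 97 GB remain.
Put 180 GB in tape 3; 20 GB remain.
Put 150 GB in tape 4; 50 GB remain.
Put 150 GB in tape 5; 50 GB remain.
Put 72 GB in tape 1; 25 GB remain.
Put 55 GB in tape 6; 145 GB remain.
Put 197 GB in tape 7; 3 GB remain.
Put 96 GB in tape 6; 49 GB remain.
Put 146 GB in tape 8; 54 GB remain.
Put 186 GB in tape 9; 14 GB remain.
Put 192 GB in tape 10; 8 GB remain.
Put 143 GB in tape 11; 57 GB remain.
Put 65 GB in tape 12; 135 GB remain.
12 tapes × 200 GB = 2400 GB; used 1923 GB; unused 477 GB.

477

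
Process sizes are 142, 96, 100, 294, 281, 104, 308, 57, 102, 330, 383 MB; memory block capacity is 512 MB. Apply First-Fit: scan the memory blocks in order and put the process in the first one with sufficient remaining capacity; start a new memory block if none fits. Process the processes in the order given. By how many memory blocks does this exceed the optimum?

1

First-Fit: [142,96,100,104,57] [294,102] [281] [308] [330] [383] → 6 memory blocks.
Total size 2197 MB; any packing needs at least ⌈2197/512⌉ = 5 memory blocks.
An optimal packing achieves that bound: [383,104] [330,142] [308,102,100] [294,96,57] [281] → 5 memory blocks.
Excess: 6 − 5 = 1.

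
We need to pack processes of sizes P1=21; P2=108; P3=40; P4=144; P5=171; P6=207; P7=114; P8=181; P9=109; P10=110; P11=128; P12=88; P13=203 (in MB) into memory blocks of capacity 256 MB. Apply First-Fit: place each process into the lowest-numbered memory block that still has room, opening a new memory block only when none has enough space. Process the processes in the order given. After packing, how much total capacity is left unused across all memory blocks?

Put P1 (21 MB) in memory block 1; 235 MB remain.
Put P2 (108 MB) in memory block 1; 127 MB remain.
Put P3 (40 MB) in memory block 1; 87 MB remain.
Put P4 (144 MB) in memory block 2; 112 MB remain.
Put P5 (171 MB) in memory block 3; 85 MB remain.
Put P6 (207 MB) in memory block 4; 49 MB remain.
Put P7 (114 MB) in memory block 5; 142 MB remain.
Put P8 (181 MB) in memory block 6; 75 MB remain.
Put P9 (109 MB) in memory block 2; 3 MB remain.
Put P10 (110 MB) in memory block 5; 32 MB remain.
Put P11 (128 MB) in memory block 7; 128 MB remain.
Put P12 (88 MB) in memory block 7; 40 MB remain.
Put P13 (203 MB) in memory block 8; 53 MB remain.
8 memory blocks × 256 MB = 2048 MB; used 1624 MB; unused 424 MB.

424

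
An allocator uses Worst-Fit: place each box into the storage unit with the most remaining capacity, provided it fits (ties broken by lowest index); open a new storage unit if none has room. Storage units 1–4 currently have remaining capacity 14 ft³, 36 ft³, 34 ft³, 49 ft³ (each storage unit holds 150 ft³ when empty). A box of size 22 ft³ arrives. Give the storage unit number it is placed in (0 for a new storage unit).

4

Storage units with room: storage unit 2 (36 ft³), storage unit 3 (34 ft³), storage unit 4 (49 ft³).
Most room is storage unit 4 with 49 ft³ free.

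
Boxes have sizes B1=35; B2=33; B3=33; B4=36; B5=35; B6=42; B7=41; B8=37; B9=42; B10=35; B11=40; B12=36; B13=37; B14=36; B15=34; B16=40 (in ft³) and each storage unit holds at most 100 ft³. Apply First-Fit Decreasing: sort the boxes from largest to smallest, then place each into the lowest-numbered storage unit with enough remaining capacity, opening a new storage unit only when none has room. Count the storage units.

8 storage units

Sorted descending: 42, 42, 41, 40, 40, 37, 37, 36, 36, 36, 35, 35, 35, 34, 33, 33.
Put 42 ft³ in storage unit 1; 58 ft³ remain.
Put 42 ft³ in storage unit 1; 16 ft³ remain.
Put 41 ft³ in storage unit 2; 59 ft³ remain.
Put 40 ft³ in storage unit 2; 19 ft³ remain.
Put 40 ft³ in storage unit 3; 60 ft³ remain.
Put 37 ft³ in storage unit 3; 23 ft³ remain.
Put 37 ft³ in storage unit 4; 63 ft³ remain.
Put 36 ft³ in storage unit 4; 27 ft³ remain.
Put 36 ft³ in storage unit 5; 64 ft³ remain.
Put 36 ft³ in storage unit 5; 28 ft³ remain.
Put 35 ft³ in storage unit 6; 65 ft³ remain.
Put 35 ft³ in storage unit 6; 30 ft³ remain.
Put 35 ft³ in storage unit 7; 65 ft³ remain.
Put 34 ft³ in storage unit 7; 31 ft³ remain.
Put 33 ft³ in storage unit 8; 67 ft³ remain.
Put 33 ft³ in storage unit 8; 34 ft³ remain.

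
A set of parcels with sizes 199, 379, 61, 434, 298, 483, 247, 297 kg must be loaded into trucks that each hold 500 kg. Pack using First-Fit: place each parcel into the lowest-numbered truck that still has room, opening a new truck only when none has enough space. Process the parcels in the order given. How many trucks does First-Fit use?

7

199 kg → truck 1 (remaining 301 kg)
379 kg → truck 2 (remaining 121 kg)
61 kg → truck 1 (remaining 240 kg)
434 kg → truck 3 (remaining 66 kg)
298 kg → truck 4 (remaining 202 kg)
483 kg → truck 5 (remaining 17 kg)
247 kg → truck 6 (remaining 253 kg)
297 kg → truck 7 (remaining 203 kg)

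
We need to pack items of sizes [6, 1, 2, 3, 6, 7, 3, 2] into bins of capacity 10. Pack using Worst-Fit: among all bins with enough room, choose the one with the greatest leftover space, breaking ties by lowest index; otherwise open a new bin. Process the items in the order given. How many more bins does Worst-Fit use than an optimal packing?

Worst-Fit: [6,1,2] [3,6] [7,3] [2] → 4 bins.
Total size 30; any packing needs at least ⌈30/10⌉ = 3 bins.
An optimal packing achieves that bound: [7,3] [6,3,1] [6,2,2] → 3 bins.
Excess: 4 − 3 = 1.

1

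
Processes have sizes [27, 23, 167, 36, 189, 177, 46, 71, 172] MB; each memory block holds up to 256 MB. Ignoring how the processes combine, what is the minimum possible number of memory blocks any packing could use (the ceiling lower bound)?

4

Total size = 27 + 23 + 167 + 36 + 189 + 177 + 46 + 71 + 172 = 908 MB.
⌈908 / 256⌉ = 4.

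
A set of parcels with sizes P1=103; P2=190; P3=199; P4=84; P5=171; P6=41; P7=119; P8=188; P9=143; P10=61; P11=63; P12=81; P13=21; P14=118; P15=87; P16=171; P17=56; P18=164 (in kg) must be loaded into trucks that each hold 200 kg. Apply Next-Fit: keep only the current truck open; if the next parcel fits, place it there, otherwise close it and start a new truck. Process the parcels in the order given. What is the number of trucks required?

15 trucks

Put P1 (103 kg) in truck 1; 97 kg remain.
Put P2 (190 kg) in truck 2; 10 kg remain.
Put P3 (199 kg) in truck 3; 1 kg remain.
Put P4 (84 kg) in truck 4; 116 kg remain.
Put P5 (171 kg) in truck 5; 29 kg remain.
Put P6 (41 kg) in truck 6; 159 kg remain.
Put P7 (119 kg) in truck 6; 40 kg remain.
Put P8 (188 kg) in truck 7; 12 kg remain.
Put P9 (143 kg) in truck 8; 57 kg remain.
Put P10 (61 kg) in truck 9; 139 kg remain.
Put P11 (63 kg) in truck 9; 76 kg remain.
Put P12 (81 kg) in truck 10; 119 kg remain.
Put P13 (21 kg) in truck 10; 98 kg remain.
Put P14 (118 kg) in truck 11; 82 kg remain.
Put P15 (87 kg) in truck 12; 113 kg remain.
Put P16 (171 kg) in truck 13; 29 kg remain.
Put P17 (56 kg) in truck 14; 144 kg remain.
Put P18 (164 kg) in truck 15; 36 kg remain.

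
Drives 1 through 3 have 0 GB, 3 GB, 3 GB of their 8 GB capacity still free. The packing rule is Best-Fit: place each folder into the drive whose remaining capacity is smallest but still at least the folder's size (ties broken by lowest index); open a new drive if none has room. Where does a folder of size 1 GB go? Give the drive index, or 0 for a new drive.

2

Drives with room: drive 2 (3 GB), drive 3 (3 GB).
Tightest fit is drive 2 with 3 GB free.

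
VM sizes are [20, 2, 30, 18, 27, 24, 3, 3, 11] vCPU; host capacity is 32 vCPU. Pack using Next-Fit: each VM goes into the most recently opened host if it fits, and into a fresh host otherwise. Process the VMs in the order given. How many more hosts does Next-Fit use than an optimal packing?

Next-Fit: [20,2] [30] [18] [27] [24,3,3] [11] → 6 hosts.
Total size 138 vCPU; any packing needs at least ⌈138/32⌉ = 5 hosts.
An optimal packing achieves that bound: [30,2] [27,3] [24,3] [20,11] [18] → 5 hosts.
Excess: 6 − 5 = 1.

1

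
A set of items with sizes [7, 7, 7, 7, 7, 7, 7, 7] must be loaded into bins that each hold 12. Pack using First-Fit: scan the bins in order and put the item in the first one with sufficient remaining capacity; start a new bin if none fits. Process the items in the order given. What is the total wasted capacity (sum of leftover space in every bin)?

40

bin 1: place 7, 5 left
bin 2: place 7, 5 left
bin 3: place 7, 5 left
bin 4: place 7, 5 left
bin 5: place 7, 5 left
bin 6: place 7, 5 left
bin 7: place 7, 5 left
bin 8: place 7, 5 left
8 bins × 12 = 96; used 56; unused 40.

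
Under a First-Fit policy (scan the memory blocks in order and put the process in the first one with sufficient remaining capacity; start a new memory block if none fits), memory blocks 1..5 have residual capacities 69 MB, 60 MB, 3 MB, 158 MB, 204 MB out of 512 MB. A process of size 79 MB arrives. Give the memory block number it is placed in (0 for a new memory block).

Memory blocks with room: memory block 4 (158 MB), memory block 5 (204 MB).
The first with room is memory block 4.

4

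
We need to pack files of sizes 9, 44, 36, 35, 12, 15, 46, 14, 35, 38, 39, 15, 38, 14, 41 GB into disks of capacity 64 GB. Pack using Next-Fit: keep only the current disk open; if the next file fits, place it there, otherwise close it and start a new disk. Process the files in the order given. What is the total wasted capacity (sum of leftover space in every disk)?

Put 9 GB in disk 1; 55 GB remain.
Put 44 GB in disk 1; 11 GB remain.
Put 36 GB in disk 2; 28 GB remain.
Put 35 GB in disk 3; 29 GB remain.
Put 12 GB in disk 3; 17 GB remain.
Put 15 GB in disk 3; 2 GB remain.
Put 46 GB in disk 4; 18 GB remain.
Put 14 GB in disk 4; 4 GB remain.
Put 35 GB in disk 5; 29 GB remain.
Put 38 GB in disk 6; 26 GB remain.
Put 39 GB in disk 7; 25 GB remain.
Put 15 GB in disk 7; 10 GB remain.
Put 38 GB in disk 8; 26 GB remain.
Put 14 GB in disk 8; 12 GB remain.
Put 41 GB in disk 9; 23 GB remain.
9 disks × 64 GB = 576 GB; used 431 GB; unused 145 GB.

145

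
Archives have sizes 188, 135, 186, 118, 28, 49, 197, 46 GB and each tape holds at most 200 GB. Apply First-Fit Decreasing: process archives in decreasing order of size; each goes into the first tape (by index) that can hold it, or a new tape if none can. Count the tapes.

5 tapes

Sorted descending: 197, 188, 186, 135, 118, 49, 46, 28.
Put 197 GB in tape 1; 3 GB remain.
Put 188 GB in tape 2; 12 GB remain.
Put 186 GB in tape 3; 14 GB remain.
Put 135 GB in tape 4; 65 GB remain.
Put 118 GB in tape 5; 82 GB remain.
Put 49 GB in tape 4; 16 GB remain.
Put 46 GB in tape 5; 36 GB remain.
Put 28 GB in tape 5; 8 GB remain.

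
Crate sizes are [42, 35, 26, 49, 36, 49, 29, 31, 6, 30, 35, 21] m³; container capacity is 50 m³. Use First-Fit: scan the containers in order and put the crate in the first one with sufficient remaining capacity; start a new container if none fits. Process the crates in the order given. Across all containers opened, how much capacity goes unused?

42 m³ → container 1 (remaining 8 m³)
35 m³ → container 2 (remaining 15 m³)
26 m³ → container 3 (remaining 24 m³)
49 m³ → container 4 (remaining 1 m³)
36 m³ → container 5 (remaining 14 m³)
49 m³ → container 6 (remaining 1 m³)
29 m³ → container 7 (remaining 21 m³)
31 m³ → container 8 (remaining 19 m³)
6 m³ → container 1 (remaining 2 m³)
30 m³ → container 9 (remaining 20 m³)
35 m³ → container 10 (remaining 15 m³)
21 m³ → container 3 (remaining 3 m³)
10 containers × 50 m³ = 500 m³; used 389 m³; unused 111 m³.

111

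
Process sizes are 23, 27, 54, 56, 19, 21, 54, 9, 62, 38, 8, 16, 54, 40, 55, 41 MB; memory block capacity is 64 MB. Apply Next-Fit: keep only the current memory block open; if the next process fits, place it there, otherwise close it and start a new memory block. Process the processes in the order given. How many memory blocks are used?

11

memory block 1: place 23 MB, 41 MB left
memory block 1: place 27 MB, 14 MB left
memory block 2: place 54 MB, 10 MB left
memory block 3: place 56 MB, 8 MB left
memory block 4: place 19 MB, 45 MB left
memory block 4: place 21 MB, 24 MB left
memory block 5: place 54 MB, 10 MB left
memory block 5: place 9 MB, 1 MB left
memory block 6: place 62 MB, 2 MB left
memory block 7: place 38 MB, 26 MB left
memory block 7: place 8 MB, 18 MB left
memory block 7: place 16 MB, 2 MB left
memory block 8: place 54 MB, 10 MB left
memory block 9: place 40 MB, 24 MB left
memory block 10: place 55 MB, 9 MB left
memory block 11: place 41 MB, 23 MB left
Final memory blocks: [23,27] [54] [56] [19,21] [54,9] [62] [38,8,16] [54] [40] [55] [41].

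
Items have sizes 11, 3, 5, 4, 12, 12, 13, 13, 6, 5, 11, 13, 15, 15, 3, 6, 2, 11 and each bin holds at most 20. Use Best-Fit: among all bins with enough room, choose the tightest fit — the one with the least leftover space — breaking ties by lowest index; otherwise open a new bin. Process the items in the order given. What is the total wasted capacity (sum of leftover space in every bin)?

40

bin 1: place 11, 9 left
bin 1: place 3, 6 left
bin 1: place 5, 1 left
bin 2: place 4, 16 left
bin 2: place 12, 4 left
bin 3: place 12, 8 left
bin 4: place 13, 7 left
bin 5: place 13, 7 left
bin 4: place 6, 1 left
bin 5: place 5, 2 left
bin 6: place 11, 9 left
bin 7: place 13, 7 left
bin 8: place 15, 5 left
bin 9: place 15, 5 left
bin 2: place 3, 1 left
bin 7: place 6, 1 left
bin 5: place 2, 0 left
bin 10: place 11, 9 left
10 bins × 20 = 200; used 160; unused 40.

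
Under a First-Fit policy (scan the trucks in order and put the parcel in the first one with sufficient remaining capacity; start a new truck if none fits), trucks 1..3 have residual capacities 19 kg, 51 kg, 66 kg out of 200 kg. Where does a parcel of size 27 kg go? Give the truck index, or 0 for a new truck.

Trucks with room: truck 2 (51 kg), truck 3 (66 kg).
The first with room is truck 2.

2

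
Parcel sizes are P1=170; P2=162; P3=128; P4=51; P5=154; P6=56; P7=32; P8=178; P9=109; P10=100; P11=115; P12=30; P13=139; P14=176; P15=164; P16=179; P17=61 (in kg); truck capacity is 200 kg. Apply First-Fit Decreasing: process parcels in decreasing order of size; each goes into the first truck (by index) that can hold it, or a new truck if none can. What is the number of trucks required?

12

Sorted descending: 179, 178, 176, 170, 164, 162, 154, 139, 128, 115, 109, 100, 61, 56, 51, 32, 30.
truck 1: place 179 kg, 21 kg left
truck 2: place 178 kg, 22 kg left
truck 3: place 176 kg, 24 kg left
truck 4: place 170 kg, 30 kg left
truck 5: place 164 kg, 36 kg left
truck 6: place 162 kg, 38 kg left
truck 7: place 154 kg, 46 kg left
truck 8: place 139 kg, 61 kg left
truck 9: place 128 kg, 72 kg left
truck 10: place 115 kg, 85 kg left
truck 11: place 109 kg, 91 kg left
truck 12: place 100 kg, 100 kg left
truck 8: place 61 kg, 0 kg left
truck 9: place 56 kg, 16 kg left
truck 10: place 51 kg, 34 kg left
truck 5: place 32 kg, 4 kg left
truck 4: place 30 kg, 0 kg left
Final trucks: [179] [178] [176] [170,30] [164,32] [162] [154] [139,61] [128,56] [115,51] [109] [100].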